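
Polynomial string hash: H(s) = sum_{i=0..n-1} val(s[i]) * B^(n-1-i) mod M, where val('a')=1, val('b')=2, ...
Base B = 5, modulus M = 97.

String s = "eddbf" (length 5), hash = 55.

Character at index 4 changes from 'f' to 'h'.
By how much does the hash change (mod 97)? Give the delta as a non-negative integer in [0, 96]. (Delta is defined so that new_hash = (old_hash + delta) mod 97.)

Answer: 2

Derivation:
Delta formula: (val(new) - val(old)) * B^(n-1-k) mod M
  val('h') - val('f') = 8 - 6 = 2
  B^(n-1-k) = 5^0 mod 97 = 1
  Delta = 2 * 1 mod 97 = 2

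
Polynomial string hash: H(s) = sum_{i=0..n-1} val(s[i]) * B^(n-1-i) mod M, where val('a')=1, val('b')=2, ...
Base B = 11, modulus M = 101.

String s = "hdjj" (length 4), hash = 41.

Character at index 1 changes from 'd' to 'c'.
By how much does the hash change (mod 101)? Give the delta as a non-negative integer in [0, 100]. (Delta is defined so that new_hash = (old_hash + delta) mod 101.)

Answer: 81

Derivation:
Delta formula: (val(new) - val(old)) * B^(n-1-k) mod M
  val('c') - val('d') = 3 - 4 = -1
  B^(n-1-k) = 11^2 mod 101 = 20
  Delta = -1 * 20 mod 101 = 81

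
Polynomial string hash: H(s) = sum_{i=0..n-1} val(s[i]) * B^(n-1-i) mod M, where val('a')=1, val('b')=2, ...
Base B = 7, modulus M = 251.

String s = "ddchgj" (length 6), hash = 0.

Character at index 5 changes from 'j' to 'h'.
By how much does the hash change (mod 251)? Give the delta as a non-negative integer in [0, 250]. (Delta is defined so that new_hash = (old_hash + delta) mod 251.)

Delta formula: (val(new) - val(old)) * B^(n-1-k) mod M
  val('h') - val('j') = 8 - 10 = -2
  B^(n-1-k) = 7^0 mod 251 = 1
  Delta = -2 * 1 mod 251 = 249

Answer: 249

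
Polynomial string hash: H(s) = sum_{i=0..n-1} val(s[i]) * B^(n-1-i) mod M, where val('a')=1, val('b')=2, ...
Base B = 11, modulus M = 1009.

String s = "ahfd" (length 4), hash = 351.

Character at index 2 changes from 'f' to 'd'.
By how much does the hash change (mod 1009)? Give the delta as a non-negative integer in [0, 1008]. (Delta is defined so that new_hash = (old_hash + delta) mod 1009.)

Answer: 987

Derivation:
Delta formula: (val(new) - val(old)) * B^(n-1-k) mod M
  val('d') - val('f') = 4 - 6 = -2
  B^(n-1-k) = 11^1 mod 1009 = 11
  Delta = -2 * 11 mod 1009 = 987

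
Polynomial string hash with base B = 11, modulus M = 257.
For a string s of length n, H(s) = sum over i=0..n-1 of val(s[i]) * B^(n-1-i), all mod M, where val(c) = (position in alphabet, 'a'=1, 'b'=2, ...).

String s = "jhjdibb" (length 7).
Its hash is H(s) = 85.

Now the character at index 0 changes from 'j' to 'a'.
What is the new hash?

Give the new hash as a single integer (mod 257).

Answer: 59

Derivation:
val('j') = 10, val('a') = 1
Position k = 0, exponent = n-1-k = 6
B^6 mod M = 11^6 mod 257 = 60
Delta = (1 - 10) * 60 mod 257 = 231
New hash = (85 + 231) mod 257 = 59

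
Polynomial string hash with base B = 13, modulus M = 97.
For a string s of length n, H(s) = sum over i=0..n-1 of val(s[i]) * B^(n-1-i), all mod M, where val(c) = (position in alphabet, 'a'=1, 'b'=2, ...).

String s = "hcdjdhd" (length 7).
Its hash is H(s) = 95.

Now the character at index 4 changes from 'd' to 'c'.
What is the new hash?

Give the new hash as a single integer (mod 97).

Answer: 23

Derivation:
val('d') = 4, val('c') = 3
Position k = 4, exponent = n-1-k = 2
B^2 mod M = 13^2 mod 97 = 72
Delta = (3 - 4) * 72 mod 97 = 25
New hash = (95 + 25) mod 97 = 23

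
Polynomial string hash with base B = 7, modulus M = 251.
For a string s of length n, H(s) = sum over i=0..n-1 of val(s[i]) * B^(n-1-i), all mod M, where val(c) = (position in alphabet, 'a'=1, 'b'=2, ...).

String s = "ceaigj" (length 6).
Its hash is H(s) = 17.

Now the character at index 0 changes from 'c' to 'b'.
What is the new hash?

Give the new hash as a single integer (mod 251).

val('c') = 3, val('b') = 2
Position k = 0, exponent = n-1-k = 5
B^5 mod M = 7^5 mod 251 = 241
Delta = (2 - 3) * 241 mod 251 = 10
New hash = (17 + 10) mod 251 = 27

Answer: 27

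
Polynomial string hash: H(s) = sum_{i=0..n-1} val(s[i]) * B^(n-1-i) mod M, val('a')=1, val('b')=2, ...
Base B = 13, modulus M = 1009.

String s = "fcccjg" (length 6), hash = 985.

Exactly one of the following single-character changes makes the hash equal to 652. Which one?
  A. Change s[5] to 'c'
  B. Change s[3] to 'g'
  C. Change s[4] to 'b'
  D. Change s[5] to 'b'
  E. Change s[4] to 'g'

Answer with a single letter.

Answer: B

Derivation:
Option A: s[5]='g'->'c', delta=(3-7)*13^0 mod 1009 = 1005, hash=985+1005 mod 1009 = 981
Option B: s[3]='c'->'g', delta=(7-3)*13^2 mod 1009 = 676, hash=985+676 mod 1009 = 652 <-- target
Option C: s[4]='j'->'b', delta=(2-10)*13^1 mod 1009 = 905, hash=985+905 mod 1009 = 881
Option D: s[5]='g'->'b', delta=(2-7)*13^0 mod 1009 = 1004, hash=985+1004 mod 1009 = 980
Option E: s[4]='j'->'g', delta=(7-10)*13^1 mod 1009 = 970, hash=985+970 mod 1009 = 946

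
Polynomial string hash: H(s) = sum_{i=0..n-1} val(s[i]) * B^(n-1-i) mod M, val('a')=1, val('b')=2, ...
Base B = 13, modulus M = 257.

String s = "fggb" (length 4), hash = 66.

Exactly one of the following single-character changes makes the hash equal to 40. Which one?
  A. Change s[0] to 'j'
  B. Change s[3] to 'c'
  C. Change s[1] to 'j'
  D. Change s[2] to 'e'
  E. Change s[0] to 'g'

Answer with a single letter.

Option A: s[0]='f'->'j', delta=(10-6)*13^3 mod 257 = 50, hash=66+50 mod 257 = 116
Option B: s[3]='b'->'c', delta=(3-2)*13^0 mod 257 = 1, hash=66+1 mod 257 = 67
Option C: s[1]='g'->'j', delta=(10-7)*13^2 mod 257 = 250, hash=66+250 mod 257 = 59
Option D: s[2]='g'->'e', delta=(5-7)*13^1 mod 257 = 231, hash=66+231 mod 257 = 40 <-- target
Option E: s[0]='f'->'g', delta=(7-6)*13^3 mod 257 = 141, hash=66+141 mod 257 = 207

Answer: D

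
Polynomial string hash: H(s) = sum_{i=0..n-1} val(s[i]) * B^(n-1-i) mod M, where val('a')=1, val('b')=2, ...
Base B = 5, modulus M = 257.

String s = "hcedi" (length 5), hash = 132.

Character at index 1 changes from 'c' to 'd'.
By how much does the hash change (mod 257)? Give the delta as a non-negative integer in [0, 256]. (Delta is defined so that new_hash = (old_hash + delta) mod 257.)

Answer: 125

Derivation:
Delta formula: (val(new) - val(old)) * B^(n-1-k) mod M
  val('d') - val('c') = 4 - 3 = 1
  B^(n-1-k) = 5^3 mod 257 = 125
  Delta = 1 * 125 mod 257 = 125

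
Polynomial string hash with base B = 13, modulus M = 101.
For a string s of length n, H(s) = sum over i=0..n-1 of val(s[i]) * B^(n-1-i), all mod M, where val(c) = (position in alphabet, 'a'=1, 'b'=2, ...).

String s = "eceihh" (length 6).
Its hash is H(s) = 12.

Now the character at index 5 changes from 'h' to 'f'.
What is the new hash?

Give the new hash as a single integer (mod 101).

Answer: 10

Derivation:
val('h') = 8, val('f') = 6
Position k = 5, exponent = n-1-k = 0
B^0 mod M = 13^0 mod 101 = 1
Delta = (6 - 8) * 1 mod 101 = 99
New hash = (12 + 99) mod 101 = 10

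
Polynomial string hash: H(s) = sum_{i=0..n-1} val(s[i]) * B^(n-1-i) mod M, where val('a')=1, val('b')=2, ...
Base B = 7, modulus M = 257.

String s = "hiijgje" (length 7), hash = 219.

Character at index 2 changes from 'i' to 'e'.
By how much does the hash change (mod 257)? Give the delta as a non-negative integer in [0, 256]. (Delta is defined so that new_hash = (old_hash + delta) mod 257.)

Answer: 162

Derivation:
Delta formula: (val(new) - val(old)) * B^(n-1-k) mod M
  val('e') - val('i') = 5 - 9 = -4
  B^(n-1-k) = 7^4 mod 257 = 88
  Delta = -4 * 88 mod 257 = 162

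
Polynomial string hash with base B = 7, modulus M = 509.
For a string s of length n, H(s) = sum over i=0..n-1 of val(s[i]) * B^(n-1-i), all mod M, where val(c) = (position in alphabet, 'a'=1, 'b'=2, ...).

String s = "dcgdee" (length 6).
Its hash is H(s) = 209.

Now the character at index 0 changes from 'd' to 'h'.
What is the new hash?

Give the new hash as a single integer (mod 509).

Answer: 249

Derivation:
val('d') = 4, val('h') = 8
Position k = 0, exponent = n-1-k = 5
B^5 mod M = 7^5 mod 509 = 10
Delta = (8 - 4) * 10 mod 509 = 40
New hash = (209 + 40) mod 509 = 249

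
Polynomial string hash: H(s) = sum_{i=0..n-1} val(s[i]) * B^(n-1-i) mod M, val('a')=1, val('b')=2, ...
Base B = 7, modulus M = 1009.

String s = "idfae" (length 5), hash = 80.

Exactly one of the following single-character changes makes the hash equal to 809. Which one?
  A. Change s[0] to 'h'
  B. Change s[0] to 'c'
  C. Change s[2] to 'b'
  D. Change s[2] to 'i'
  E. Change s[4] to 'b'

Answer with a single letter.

Option A: s[0]='i'->'h', delta=(8-9)*7^4 mod 1009 = 626, hash=80+626 mod 1009 = 706
Option B: s[0]='i'->'c', delta=(3-9)*7^4 mod 1009 = 729, hash=80+729 mod 1009 = 809 <-- target
Option C: s[2]='f'->'b', delta=(2-6)*7^2 mod 1009 = 813, hash=80+813 mod 1009 = 893
Option D: s[2]='f'->'i', delta=(9-6)*7^2 mod 1009 = 147, hash=80+147 mod 1009 = 227
Option E: s[4]='e'->'b', delta=(2-5)*7^0 mod 1009 = 1006, hash=80+1006 mod 1009 = 77

Answer: B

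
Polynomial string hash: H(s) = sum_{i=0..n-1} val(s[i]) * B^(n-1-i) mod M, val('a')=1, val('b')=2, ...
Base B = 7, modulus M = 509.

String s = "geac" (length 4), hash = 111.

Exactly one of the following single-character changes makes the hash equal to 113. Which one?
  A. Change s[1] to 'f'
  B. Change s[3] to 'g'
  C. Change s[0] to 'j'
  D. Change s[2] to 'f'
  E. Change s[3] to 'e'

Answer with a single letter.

Answer: E

Derivation:
Option A: s[1]='e'->'f', delta=(6-5)*7^2 mod 509 = 49, hash=111+49 mod 509 = 160
Option B: s[3]='c'->'g', delta=(7-3)*7^0 mod 509 = 4, hash=111+4 mod 509 = 115
Option C: s[0]='g'->'j', delta=(10-7)*7^3 mod 509 = 11, hash=111+11 mod 509 = 122
Option D: s[2]='a'->'f', delta=(6-1)*7^1 mod 509 = 35, hash=111+35 mod 509 = 146
Option E: s[3]='c'->'e', delta=(5-3)*7^0 mod 509 = 2, hash=111+2 mod 509 = 113 <-- target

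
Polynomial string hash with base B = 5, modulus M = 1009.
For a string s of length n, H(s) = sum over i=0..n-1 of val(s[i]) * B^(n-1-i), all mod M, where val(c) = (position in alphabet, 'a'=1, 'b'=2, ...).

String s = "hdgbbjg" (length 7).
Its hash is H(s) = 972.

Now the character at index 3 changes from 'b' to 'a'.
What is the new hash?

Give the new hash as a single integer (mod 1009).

val('b') = 2, val('a') = 1
Position k = 3, exponent = n-1-k = 3
B^3 mod M = 5^3 mod 1009 = 125
Delta = (1 - 2) * 125 mod 1009 = 884
New hash = (972 + 884) mod 1009 = 847

Answer: 847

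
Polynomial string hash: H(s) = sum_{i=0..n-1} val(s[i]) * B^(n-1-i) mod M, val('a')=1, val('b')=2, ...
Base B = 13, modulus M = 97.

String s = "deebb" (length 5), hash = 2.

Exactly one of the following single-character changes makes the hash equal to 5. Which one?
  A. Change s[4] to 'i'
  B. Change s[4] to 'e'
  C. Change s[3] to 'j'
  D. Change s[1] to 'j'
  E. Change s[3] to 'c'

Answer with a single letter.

Option A: s[4]='b'->'i', delta=(9-2)*13^0 mod 97 = 7, hash=2+7 mod 97 = 9
Option B: s[4]='b'->'e', delta=(5-2)*13^0 mod 97 = 3, hash=2+3 mod 97 = 5 <-- target
Option C: s[3]='b'->'j', delta=(10-2)*13^1 mod 97 = 7, hash=2+7 mod 97 = 9
Option D: s[1]='e'->'j', delta=(10-5)*13^3 mod 97 = 24, hash=2+24 mod 97 = 26
Option E: s[3]='b'->'c', delta=(3-2)*13^1 mod 97 = 13, hash=2+13 mod 97 = 15

Answer: B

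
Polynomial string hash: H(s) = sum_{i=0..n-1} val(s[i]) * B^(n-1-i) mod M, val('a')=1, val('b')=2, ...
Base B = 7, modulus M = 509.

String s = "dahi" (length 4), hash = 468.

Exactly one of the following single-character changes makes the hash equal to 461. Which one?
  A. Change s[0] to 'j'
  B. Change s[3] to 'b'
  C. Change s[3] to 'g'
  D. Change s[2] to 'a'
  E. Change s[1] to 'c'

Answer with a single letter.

Answer: B

Derivation:
Option A: s[0]='d'->'j', delta=(10-4)*7^3 mod 509 = 22, hash=468+22 mod 509 = 490
Option B: s[3]='i'->'b', delta=(2-9)*7^0 mod 509 = 502, hash=468+502 mod 509 = 461 <-- target
Option C: s[3]='i'->'g', delta=(7-9)*7^0 mod 509 = 507, hash=468+507 mod 509 = 466
Option D: s[2]='h'->'a', delta=(1-8)*7^1 mod 509 = 460, hash=468+460 mod 509 = 419
Option E: s[1]='a'->'c', delta=(3-1)*7^2 mod 509 = 98, hash=468+98 mod 509 = 57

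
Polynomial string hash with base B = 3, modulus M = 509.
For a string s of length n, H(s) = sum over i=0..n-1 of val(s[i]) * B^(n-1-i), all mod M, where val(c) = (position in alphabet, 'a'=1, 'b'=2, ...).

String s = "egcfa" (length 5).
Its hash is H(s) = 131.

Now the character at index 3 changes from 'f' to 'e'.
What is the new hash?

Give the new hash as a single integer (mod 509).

val('f') = 6, val('e') = 5
Position k = 3, exponent = n-1-k = 1
B^1 mod M = 3^1 mod 509 = 3
Delta = (5 - 6) * 3 mod 509 = 506
New hash = (131 + 506) mod 509 = 128

Answer: 128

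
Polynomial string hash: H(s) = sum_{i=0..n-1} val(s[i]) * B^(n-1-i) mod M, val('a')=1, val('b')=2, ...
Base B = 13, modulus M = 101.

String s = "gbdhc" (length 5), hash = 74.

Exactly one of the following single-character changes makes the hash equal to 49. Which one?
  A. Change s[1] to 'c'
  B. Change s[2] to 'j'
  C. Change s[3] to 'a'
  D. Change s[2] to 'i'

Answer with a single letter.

Option A: s[1]='b'->'c', delta=(3-2)*13^3 mod 101 = 76, hash=74+76 mod 101 = 49 <-- target
Option B: s[2]='d'->'j', delta=(10-4)*13^2 mod 101 = 4, hash=74+4 mod 101 = 78
Option C: s[3]='h'->'a', delta=(1-8)*13^1 mod 101 = 10, hash=74+10 mod 101 = 84
Option D: s[2]='d'->'i', delta=(9-4)*13^2 mod 101 = 37, hash=74+37 mod 101 = 10

Answer: A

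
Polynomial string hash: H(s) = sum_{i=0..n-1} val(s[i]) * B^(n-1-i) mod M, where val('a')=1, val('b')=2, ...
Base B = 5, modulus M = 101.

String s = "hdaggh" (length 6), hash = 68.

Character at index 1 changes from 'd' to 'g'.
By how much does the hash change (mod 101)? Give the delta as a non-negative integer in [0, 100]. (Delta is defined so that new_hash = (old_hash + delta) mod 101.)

Answer: 57

Derivation:
Delta formula: (val(new) - val(old)) * B^(n-1-k) mod M
  val('g') - val('d') = 7 - 4 = 3
  B^(n-1-k) = 5^4 mod 101 = 19
  Delta = 3 * 19 mod 101 = 57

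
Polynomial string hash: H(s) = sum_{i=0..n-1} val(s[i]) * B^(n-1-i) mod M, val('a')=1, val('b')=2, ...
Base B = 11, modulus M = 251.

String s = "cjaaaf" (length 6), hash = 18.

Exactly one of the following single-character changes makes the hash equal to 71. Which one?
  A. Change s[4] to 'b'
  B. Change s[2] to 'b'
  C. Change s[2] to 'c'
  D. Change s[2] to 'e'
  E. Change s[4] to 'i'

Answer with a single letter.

Option A: s[4]='a'->'b', delta=(2-1)*11^1 mod 251 = 11, hash=18+11 mod 251 = 29
Option B: s[2]='a'->'b', delta=(2-1)*11^3 mod 251 = 76, hash=18+76 mod 251 = 94
Option C: s[2]='a'->'c', delta=(3-1)*11^3 mod 251 = 152, hash=18+152 mod 251 = 170
Option D: s[2]='a'->'e', delta=(5-1)*11^3 mod 251 = 53, hash=18+53 mod 251 = 71 <-- target
Option E: s[4]='a'->'i', delta=(9-1)*11^1 mod 251 = 88, hash=18+88 mod 251 = 106

Answer: D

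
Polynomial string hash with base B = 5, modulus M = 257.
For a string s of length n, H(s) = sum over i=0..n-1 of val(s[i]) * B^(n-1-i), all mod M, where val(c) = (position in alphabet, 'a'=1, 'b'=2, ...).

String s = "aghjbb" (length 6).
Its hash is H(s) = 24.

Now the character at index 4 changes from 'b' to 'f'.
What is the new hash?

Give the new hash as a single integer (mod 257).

val('b') = 2, val('f') = 6
Position k = 4, exponent = n-1-k = 1
B^1 mod M = 5^1 mod 257 = 5
Delta = (6 - 2) * 5 mod 257 = 20
New hash = (24 + 20) mod 257 = 44

Answer: 44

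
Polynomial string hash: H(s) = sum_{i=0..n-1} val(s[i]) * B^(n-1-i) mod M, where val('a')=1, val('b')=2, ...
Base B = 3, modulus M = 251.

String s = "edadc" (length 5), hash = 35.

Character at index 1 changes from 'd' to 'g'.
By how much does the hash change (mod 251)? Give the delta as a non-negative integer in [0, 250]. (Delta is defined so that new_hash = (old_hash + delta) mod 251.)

Answer: 81

Derivation:
Delta formula: (val(new) - val(old)) * B^(n-1-k) mod M
  val('g') - val('d') = 7 - 4 = 3
  B^(n-1-k) = 3^3 mod 251 = 27
  Delta = 3 * 27 mod 251 = 81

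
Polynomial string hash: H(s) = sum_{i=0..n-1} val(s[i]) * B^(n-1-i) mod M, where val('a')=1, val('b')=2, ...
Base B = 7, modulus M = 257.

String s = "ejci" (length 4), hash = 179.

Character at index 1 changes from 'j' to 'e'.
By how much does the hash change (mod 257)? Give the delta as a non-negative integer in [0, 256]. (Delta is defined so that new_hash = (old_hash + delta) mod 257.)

Answer: 12

Derivation:
Delta formula: (val(new) - val(old)) * B^(n-1-k) mod M
  val('e') - val('j') = 5 - 10 = -5
  B^(n-1-k) = 7^2 mod 257 = 49
  Delta = -5 * 49 mod 257 = 12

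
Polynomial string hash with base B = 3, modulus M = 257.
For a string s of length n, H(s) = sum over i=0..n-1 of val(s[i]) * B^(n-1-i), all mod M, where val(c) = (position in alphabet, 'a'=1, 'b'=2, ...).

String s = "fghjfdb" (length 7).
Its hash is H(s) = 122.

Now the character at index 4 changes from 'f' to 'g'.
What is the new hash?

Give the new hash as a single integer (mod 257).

val('f') = 6, val('g') = 7
Position k = 4, exponent = n-1-k = 2
B^2 mod M = 3^2 mod 257 = 9
Delta = (7 - 6) * 9 mod 257 = 9
New hash = (122 + 9) mod 257 = 131

Answer: 131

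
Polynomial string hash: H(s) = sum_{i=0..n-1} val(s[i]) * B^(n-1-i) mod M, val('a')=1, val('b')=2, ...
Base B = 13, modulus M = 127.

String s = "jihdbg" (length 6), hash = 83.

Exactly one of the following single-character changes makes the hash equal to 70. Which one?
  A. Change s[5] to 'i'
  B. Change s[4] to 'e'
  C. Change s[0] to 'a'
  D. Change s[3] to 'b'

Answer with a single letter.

Option A: s[5]='g'->'i', delta=(9-7)*13^0 mod 127 = 2, hash=83+2 mod 127 = 85
Option B: s[4]='b'->'e', delta=(5-2)*13^1 mod 127 = 39, hash=83+39 mod 127 = 122
Option C: s[0]='j'->'a', delta=(1-10)*13^5 mod 127 = 114, hash=83+114 mod 127 = 70 <-- target
Option D: s[3]='d'->'b', delta=(2-4)*13^2 mod 127 = 43, hash=83+43 mod 127 = 126

Answer: C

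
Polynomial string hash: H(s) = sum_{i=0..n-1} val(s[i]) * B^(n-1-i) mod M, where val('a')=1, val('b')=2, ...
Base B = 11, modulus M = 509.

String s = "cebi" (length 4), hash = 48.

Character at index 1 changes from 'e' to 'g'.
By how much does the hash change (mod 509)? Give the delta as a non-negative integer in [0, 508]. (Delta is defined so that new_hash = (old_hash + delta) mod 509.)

Delta formula: (val(new) - val(old)) * B^(n-1-k) mod M
  val('g') - val('e') = 7 - 5 = 2
  B^(n-1-k) = 11^2 mod 509 = 121
  Delta = 2 * 121 mod 509 = 242

Answer: 242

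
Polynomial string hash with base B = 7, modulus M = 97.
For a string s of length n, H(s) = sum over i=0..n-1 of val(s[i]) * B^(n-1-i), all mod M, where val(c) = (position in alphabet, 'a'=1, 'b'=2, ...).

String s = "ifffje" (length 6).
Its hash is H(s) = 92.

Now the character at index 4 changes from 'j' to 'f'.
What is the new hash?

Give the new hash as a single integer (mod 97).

Answer: 64

Derivation:
val('j') = 10, val('f') = 6
Position k = 4, exponent = n-1-k = 1
B^1 mod M = 7^1 mod 97 = 7
Delta = (6 - 10) * 7 mod 97 = 69
New hash = (92 + 69) mod 97 = 64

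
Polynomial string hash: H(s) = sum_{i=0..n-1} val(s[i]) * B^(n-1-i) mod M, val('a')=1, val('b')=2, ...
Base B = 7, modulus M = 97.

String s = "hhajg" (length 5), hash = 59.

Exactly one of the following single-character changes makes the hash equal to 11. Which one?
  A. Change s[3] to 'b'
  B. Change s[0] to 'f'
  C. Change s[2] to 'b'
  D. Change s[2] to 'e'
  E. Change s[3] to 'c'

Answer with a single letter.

Answer: C

Derivation:
Option A: s[3]='j'->'b', delta=(2-10)*7^1 mod 97 = 41, hash=59+41 mod 97 = 3
Option B: s[0]='h'->'f', delta=(6-8)*7^4 mod 97 = 48, hash=59+48 mod 97 = 10
Option C: s[2]='a'->'b', delta=(2-1)*7^2 mod 97 = 49, hash=59+49 mod 97 = 11 <-- target
Option D: s[2]='a'->'e', delta=(5-1)*7^2 mod 97 = 2, hash=59+2 mod 97 = 61
Option E: s[3]='j'->'c', delta=(3-10)*7^1 mod 97 = 48, hash=59+48 mod 97 = 10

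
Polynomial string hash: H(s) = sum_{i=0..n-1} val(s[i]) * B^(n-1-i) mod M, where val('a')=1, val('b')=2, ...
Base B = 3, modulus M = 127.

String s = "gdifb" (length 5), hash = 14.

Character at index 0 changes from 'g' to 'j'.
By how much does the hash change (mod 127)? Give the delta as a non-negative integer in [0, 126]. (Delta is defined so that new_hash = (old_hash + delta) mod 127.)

Delta formula: (val(new) - val(old)) * B^(n-1-k) mod M
  val('j') - val('g') = 10 - 7 = 3
  B^(n-1-k) = 3^4 mod 127 = 81
  Delta = 3 * 81 mod 127 = 116

Answer: 116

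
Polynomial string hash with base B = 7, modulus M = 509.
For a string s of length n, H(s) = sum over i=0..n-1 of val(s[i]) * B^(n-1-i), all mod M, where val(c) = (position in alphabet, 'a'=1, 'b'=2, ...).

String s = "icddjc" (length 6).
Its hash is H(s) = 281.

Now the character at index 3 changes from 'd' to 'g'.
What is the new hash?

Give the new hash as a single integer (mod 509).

Answer: 428

Derivation:
val('d') = 4, val('g') = 7
Position k = 3, exponent = n-1-k = 2
B^2 mod M = 7^2 mod 509 = 49
Delta = (7 - 4) * 49 mod 509 = 147
New hash = (281 + 147) mod 509 = 428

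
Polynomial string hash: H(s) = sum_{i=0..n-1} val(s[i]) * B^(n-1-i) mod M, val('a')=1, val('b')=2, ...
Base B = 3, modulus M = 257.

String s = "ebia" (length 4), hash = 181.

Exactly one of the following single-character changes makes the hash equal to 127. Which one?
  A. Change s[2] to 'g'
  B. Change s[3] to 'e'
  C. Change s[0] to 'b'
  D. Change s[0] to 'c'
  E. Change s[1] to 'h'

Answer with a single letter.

Answer: D

Derivation:
Option A: s[2]='i'->'g', delta=(7-9)*3^1 mod 257 = 251, hash=181+251 mod 257 = 175
Option B: s[3]='a'->'e', delta=(5-1)*3^0 mod 257 = 4, hash=181+4 mod 257 = 185
Option C: s[0]='e'->'b', delta=(2-5)*3^3 mod 257 = 176, hash=181+176 mod 257 = 100
Option D: s[0]='e'->'c', delta=(3-5)*3^3 mod 257 = 203, hash=181+203 mod 257 = 127 <-- target
Option E: s[1]='b'->'h', delta=(8-2)*3^2 mod 257 = 54, hash=181+54 mod 257 = 235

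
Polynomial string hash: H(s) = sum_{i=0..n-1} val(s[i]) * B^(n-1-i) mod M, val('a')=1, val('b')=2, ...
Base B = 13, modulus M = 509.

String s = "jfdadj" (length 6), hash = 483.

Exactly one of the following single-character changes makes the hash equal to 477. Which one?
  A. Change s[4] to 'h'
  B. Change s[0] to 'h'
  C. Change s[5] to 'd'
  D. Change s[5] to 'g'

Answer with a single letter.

Answer: C

Derivation:
Option A: s[4]='d'->'h', delta=(8-4)*13^1 mod 509 = 52, hash=483+52 mod 509 = 26
Option B: s[0]='j'->'h', delta=(8-10)*13^5 mod 509 = 45, hash=483+45 mod 509 = 19
Option C: s[5]='j'->'d', delta=(4-10)*13^0 mod 509 = 503, hash=483+503 mod 509 = 477 <-- target
Option D: s[5]='j'->'g', delta=(7-10)*13^0 mod 509 = 506, hash=483+506 mod 509 = 480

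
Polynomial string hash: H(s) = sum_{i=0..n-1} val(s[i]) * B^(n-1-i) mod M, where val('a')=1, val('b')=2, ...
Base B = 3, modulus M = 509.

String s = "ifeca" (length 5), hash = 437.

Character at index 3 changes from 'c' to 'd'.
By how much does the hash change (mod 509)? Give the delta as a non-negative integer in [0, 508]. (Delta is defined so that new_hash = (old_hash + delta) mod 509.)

Delta formula: (val(new) - val(old)) * B^(n-1-k) mod M
  val('d') - val('c') = 4 - 3 = 1
  B^(n-1-k) = 3^1 mod 509 = 3
  Delta = 1 * 3 mod 509 = 3

Answer: 3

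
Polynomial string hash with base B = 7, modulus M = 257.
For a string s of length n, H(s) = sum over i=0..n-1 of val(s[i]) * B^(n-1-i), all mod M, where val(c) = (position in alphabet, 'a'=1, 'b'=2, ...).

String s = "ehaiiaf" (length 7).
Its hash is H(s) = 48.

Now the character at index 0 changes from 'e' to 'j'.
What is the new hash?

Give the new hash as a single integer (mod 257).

Answer: 20

Derivation:
val('e') = 5, val('j') = 10
Position k = 0, exponent = n-1-k = 6
B^6 mod M = 7^6 mod 257 = 200
Delta = (10 - 5) * 200 mod 257 = 229
New hash = (48 + 229) mod 257 = 20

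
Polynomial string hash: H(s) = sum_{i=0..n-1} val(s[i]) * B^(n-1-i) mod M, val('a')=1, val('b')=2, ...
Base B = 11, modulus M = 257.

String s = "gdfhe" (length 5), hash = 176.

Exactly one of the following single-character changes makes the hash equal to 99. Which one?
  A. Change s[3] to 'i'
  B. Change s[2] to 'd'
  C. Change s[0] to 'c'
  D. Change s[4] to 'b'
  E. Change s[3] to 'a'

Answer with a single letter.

Option A: s[3]='h'->'i', delta=(9-8)*11^1 mod 257 = 11, hash=176+11 mod 257 = 187
Option B: s[2]='f'->'d', delta=(4-6)*11^2 mod 257 = 15, hash=176+15 mod 257 = 191
Option C: s[0]='g'->'c', delta=(3-7)*11^4 mod 257 = 32, hash=176+32 mod 257 = 208
Option D: s[4]='e'->'b', delta=(2-5)*11^0 mod 257 = 254, hash=176+254 mod 257 = 173
Option E: s[3]='h'->'a', delta=(1-8)*11^1 mod 257 = 180, hash=176+180 mod 257 = 99 <-- target

Answer: E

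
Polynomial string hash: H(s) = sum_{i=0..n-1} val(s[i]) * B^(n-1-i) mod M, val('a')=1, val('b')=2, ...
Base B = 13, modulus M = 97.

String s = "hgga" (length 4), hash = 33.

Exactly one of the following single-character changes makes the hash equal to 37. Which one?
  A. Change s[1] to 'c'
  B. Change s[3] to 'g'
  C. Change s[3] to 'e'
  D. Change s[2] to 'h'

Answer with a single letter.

Answer: C

Derivation:
Option A: s[1]='g'->'c', delta=(3-7)*13^2 mod 97 = 3, hash=33+3 mod 97 = 36
Option B: s[3]='a'->'g', delta=(7-1)*13^0 mod 97 = 6, hash=33+6 mod 97 = 39
Option C: s[3]='a'->'e', delta=(5-1)*13^0 mod 97 = 4, hash=33+4 mod 97 = 37 <-- target
Option D: s[2]='g'->'h', delta=(8-7)*13^1 mod 97 = 13, hash=33+13 mod 97 = 46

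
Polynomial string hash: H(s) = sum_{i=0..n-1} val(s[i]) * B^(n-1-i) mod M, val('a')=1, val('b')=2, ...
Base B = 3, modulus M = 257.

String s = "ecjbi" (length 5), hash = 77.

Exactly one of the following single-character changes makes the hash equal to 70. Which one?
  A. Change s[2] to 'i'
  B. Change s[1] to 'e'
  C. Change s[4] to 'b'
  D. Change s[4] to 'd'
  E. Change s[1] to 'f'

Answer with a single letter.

Answer: C

Derivation:
Option A: s[2]='j'->'i', delta=(9-10)*3^2 mod 257 = 248, hash=77+248 mod 257 = 68
Option B: s[1]='c'->'e', delta=(5-3)*3^3 mod 257 = 54, hash=77+54 mod 257 = 131
Option C: s[4]='i'->'b', delta=(2-9)*3^0 mod 257 = 250, hash=77+250 mod 257 = 70 <-- target
Option D: s[4]='i'->'d', delta=(4-9)*3^0 mod 257 = 252, hash=77+252 mod 257 = 72
Option E: s[1]='c'->'f', delta=(6-3)*3^3 mod 257 = 81, hash=77+81 mod 257 = 158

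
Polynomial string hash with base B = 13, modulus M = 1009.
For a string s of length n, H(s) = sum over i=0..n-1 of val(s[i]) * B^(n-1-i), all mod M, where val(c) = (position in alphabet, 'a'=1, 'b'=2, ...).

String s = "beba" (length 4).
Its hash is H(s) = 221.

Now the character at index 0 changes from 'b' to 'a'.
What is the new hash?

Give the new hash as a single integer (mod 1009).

Answer: 42

Derivation:
val('b') = 2, val('a') = 1
Position k = 0, exponent = n-1-k = 3
B^3 mod M = 13^3 mod 1009 = 179
Delta = (1 - 2) * 179 mod 1009 = 830
New hash = (221 + 830) mod 1009 = 42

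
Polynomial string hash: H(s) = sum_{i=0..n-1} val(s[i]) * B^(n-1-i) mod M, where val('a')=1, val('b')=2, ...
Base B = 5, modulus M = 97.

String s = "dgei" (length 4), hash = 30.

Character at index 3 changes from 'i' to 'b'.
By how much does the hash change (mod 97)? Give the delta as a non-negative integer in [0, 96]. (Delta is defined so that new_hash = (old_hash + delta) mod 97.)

Delta formula: (val(new) - val(old)) * B^(n-1-k) mod M
  val('b') - val('i') = 2 - 9 = -7
  B^(n-1-k) = 5^0 mod 97 = 1
  Delta = -7 * 1 mod 97 = 90

Answer: 90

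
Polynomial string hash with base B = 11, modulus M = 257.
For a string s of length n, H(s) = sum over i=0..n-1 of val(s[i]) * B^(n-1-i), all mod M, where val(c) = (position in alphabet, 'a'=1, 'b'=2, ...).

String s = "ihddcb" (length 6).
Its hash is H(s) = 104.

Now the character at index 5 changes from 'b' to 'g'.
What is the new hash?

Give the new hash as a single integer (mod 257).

Answer: 109

Derivation:
val('b') = 2, val('g') = 7
Position k = 5, exponent = n-1-k = 0
B^0 mod M = 11^0 mod 257 = 1
Delta = (7 - 2) * 1 mod 257 = 5
New hash = (104 + 5) mod 257 = 109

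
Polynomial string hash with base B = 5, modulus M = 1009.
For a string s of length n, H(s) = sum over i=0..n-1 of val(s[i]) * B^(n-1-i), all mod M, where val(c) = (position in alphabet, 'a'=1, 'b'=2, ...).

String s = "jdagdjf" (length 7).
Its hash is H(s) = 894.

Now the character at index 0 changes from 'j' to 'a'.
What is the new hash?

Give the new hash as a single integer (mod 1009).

val('j') = 10, val('a') = 1
Position k = 0, exponent = n-1-k = 6
B^6 mod M = 5^6 mod 1009 = 490
Delta = (1 - 10) * 490 mod 1009 = 635
New hash = (894 + 635) mod 1009 = 520

Answer: 520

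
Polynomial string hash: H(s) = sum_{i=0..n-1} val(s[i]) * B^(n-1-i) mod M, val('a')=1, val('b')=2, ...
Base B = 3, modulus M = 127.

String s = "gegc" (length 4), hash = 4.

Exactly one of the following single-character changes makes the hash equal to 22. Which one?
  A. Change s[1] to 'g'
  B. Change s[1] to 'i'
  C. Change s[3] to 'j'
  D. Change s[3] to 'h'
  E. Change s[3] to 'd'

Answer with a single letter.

Answer: A

Derivation:
Option A: s[1]='e'->'g', delta=(7-5)*3^2 mod 127 = 18, hash=4+18 mod 127 = 22 <-- target
Option B: s[1]='e'->'i', delta=(9-5)*3^2 mod 127 = 36, hash=4+36 mod 127 = 40
Option C: s[3]='c'->'j', delta=(10-3)*3^0 mod 127 = 7, hash=4+7 mod 127 = 11
Option D: s[3]='c'->'h', delta=(8-3)*3^0 mod 127 = 5, hash=4+5 mod 127 = 9
Option E: s[3]='c'->'d', delta=(4-3)*3^0 mod 127 = 1, hash=4+1 mod 127 = 5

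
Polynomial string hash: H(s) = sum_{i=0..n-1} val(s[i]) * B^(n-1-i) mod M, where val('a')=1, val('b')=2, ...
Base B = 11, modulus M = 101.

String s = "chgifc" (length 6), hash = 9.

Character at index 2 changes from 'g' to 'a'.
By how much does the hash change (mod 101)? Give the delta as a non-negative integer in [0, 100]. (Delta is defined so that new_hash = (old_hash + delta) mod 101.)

Delta formula: (val(new) - val(old)) * B^(n-1-k) mod M
  val('a') - val('g') = 1 - 7 = -6
  B^(n-1-k) = 11^3 mod 101 = 18
  Delta = -6 * 18 mod 101 = 94

Answer: 94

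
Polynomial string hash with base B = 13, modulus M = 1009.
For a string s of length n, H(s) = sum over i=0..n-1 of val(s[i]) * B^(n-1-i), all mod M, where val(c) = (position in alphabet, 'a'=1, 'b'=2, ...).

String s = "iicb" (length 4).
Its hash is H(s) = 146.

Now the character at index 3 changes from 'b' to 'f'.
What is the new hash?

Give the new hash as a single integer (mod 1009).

Answer: 150

Derivation:
val('b') = 2, val('f') = 6
Position k = 3, exponent = n-1-k = 0
B^0 mod M = 13^0 mod 1009 = 1
Delta = (6 - 2) * 1 mod 1009 = 4
New hash = (146 + 4) mod 1009 = 150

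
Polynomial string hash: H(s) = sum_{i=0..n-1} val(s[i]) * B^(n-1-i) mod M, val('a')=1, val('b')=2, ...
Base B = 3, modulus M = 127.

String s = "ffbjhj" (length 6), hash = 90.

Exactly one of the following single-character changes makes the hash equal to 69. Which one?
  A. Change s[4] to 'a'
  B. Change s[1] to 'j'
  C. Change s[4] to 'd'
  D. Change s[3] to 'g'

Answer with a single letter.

Answer: A

Derivation:
Option A: s[4]='h'->'a', delta=(1-8)*3^1 mod 127 = 106, hash=90+106 mod 127 = 69 <-- target
Option B: s[1]='f'->'j', delta=(10-6)*3^4 mod 127 = 70, hash=90+70 mod 127 = 33
Option C: s[4]='h'->'d', delta=(4-8)*3^1 mod 127 = 115, hash=90+115 mod 127 = 78
Option D: s[3]='j'->'g', delta=(7-10)*3^2 mod 127 = 100, hash=90+100 mod 127 = 63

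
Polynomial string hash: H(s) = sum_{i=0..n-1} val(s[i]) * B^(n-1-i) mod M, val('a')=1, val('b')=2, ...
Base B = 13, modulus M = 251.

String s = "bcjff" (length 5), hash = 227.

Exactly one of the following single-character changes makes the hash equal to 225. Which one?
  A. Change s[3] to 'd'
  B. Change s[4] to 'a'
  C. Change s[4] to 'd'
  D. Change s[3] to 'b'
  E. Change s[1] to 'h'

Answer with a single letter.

Option A: s[3]='f'->'d', delta=(4-6)*13^1 mod 251 = 225, hash=227+225 mod 251 = 201
Option B: s[4]='f'->'a', delta=(1-6)*13^0 mod 251 = 246, hash=227+246 mod 251 = 222
Option C: s[4]='f'->'d', delta=(4-6)*13^0 mod 251 = 249, hash=227+249 mod 251 = 225 <-- target
Option D: s[3]='f'->'b', delta=(2-6)*13^1 mod 251 = 199, hash=227+199 mod 251 = 175
Option E: s[1]='c'->'h', delta=(8-3)*13^3 mod 251 = 192, hash=227+192 mod 251 = 168

Answer: C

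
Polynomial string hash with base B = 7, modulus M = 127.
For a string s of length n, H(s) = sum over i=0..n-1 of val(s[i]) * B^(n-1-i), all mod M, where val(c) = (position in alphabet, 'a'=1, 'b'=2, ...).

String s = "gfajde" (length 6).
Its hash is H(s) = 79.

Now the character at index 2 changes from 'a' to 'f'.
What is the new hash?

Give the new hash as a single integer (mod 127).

val('a') = 1, val('f') = 6
Position k = 2, exponent = n-1-k = 3
B^3 mod M = 7^3 mod 127 = 89
Delta = (6 - 1) * 89 mod 127 = 64
New hash = (79 + 64) mod 127 = 16

Answer: 16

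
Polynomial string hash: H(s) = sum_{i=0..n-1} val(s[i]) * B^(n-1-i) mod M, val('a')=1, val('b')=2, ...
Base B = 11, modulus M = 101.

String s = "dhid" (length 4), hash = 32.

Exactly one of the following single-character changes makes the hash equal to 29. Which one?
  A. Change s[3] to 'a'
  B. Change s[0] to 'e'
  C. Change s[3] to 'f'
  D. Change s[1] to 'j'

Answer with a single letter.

Option A: s[3]='d'->'a', delta=(1-4)*11^0 mod 101 = 98, hash=32+98 mod 101 = 29 <-- target
Option B: s[0]='d'->'e', delta=(5-4)*11^3 mod 101 = 18, hash=32+18 mod 101 = 50
Option C: s[3]='d'->'f', delta=(6-4)*11^0 mod 101 = 2, hash=32+2 mod 101 = 34
Option D: s[1]='h'->'j', delta=(10-8)*11^2 mod 101 = 40, hash=32+40 mod 101 = 72

Answer: A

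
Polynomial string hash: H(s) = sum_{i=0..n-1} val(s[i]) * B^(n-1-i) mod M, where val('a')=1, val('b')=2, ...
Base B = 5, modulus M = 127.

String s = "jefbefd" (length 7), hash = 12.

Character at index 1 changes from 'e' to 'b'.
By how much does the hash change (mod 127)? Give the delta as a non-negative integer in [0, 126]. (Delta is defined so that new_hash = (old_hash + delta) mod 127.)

Delta formula: (val(new) - val(old)) * B^(n-1-k) mod M
  val('b') - val('e') = 2 - 5 = -3
  B^(n-1-k) = 5^5 mod 127 = 77
  Delta = -3 * 77 mod 127 = 23

Answer: 23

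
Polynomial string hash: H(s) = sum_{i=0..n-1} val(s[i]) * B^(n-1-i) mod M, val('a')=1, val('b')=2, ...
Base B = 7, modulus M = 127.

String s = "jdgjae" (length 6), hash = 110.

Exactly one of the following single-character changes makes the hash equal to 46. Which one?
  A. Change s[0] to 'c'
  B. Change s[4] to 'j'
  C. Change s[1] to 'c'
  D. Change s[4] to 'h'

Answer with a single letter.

Option A: s[0]='j'->'c', delta=(3-10)*7^5 mod 127 = 80, hash=110+80 mod 127 = 63
Option B: s[4]='a'->'j', delta=(10-1)*7^1 mod 127 = 63, hash=110+63 mod 127 = 46 <-- target
Option C: s[1]='d'->'c', delta=(3-4)*7^4 mod 127 = 12, hash=110+12 mod 127 = 122
Option D: s[4]='a'->'h', delta=(8-1)*7^1 mod 127 = 49, hash=110+49 mod 127 = 32

Answer: B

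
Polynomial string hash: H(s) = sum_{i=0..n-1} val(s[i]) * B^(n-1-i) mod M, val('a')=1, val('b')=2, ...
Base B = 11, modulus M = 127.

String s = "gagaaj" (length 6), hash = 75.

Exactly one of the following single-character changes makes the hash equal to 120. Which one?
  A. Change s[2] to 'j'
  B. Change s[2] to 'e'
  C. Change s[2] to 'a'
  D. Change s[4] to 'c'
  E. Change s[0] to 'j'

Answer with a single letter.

Option A: s[2]='g'->'j', delta=(10-7)*11^3 mod 127 = 56, hash=75+56 mod 127 = 4
Option B: s[2]='g'->'e', delta=(5-7)*11^3 mod 127 = 5, hash=75+5 mod 127 = 80
Option C: s[2]='g'->'a', delta=(1-7)*11^3 mod 127 = 15, hash=75+15 mod 127 = 90
Option D: s[4]='a'->'c', delta=(3-1)*11^1 mod 127 = 22, hash=75+22 mod 127 = 97
Option E: s[0]='g'->'j', delta=(10-7)*11^5 mod 127 = 45, hash=75+45 mod 127 = 120 <-- target

Answer: E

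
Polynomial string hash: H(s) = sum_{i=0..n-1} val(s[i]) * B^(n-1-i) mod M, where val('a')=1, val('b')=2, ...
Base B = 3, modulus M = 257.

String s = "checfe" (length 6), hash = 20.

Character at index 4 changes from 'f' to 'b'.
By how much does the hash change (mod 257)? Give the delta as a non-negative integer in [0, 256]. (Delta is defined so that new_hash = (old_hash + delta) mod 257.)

Answer: 245

Derivation:
Delta formula: (val(new) - val(old)) * B^(n-1-k) mod M
  val('b') - val('f') = 2 - 6 = -4
  B^(n-1-k) = 3^1 mod 257 = 3
  Delta = -4 * 3 mod 257 = 245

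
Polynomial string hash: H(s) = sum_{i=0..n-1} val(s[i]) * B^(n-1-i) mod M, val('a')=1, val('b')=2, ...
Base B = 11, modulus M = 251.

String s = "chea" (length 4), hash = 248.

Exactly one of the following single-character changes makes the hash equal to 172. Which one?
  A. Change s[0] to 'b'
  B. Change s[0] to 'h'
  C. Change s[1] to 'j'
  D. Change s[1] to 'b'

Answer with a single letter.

Answer: A

Derivation:
Option A: s[0]='c'->'b', delta=(2-3)*11^3 mod 251 = 175, hash=248+175 mod 251 = 172 <-- target
Option B: s[0]='c'->'h', delta=(8-3)*11^3 mod 251 = 129, hash=248+129 mod 251 = 126
Option C: s[1]='h'->'j', delta=(10-8)*11^2 mod 251 = 242, hash=248+242 mod 251 = 239
Option D: s[1]='h'->'b', delta=(2-8)*11^2 mod 251 = 27, hash=248+27 mod 251 = 24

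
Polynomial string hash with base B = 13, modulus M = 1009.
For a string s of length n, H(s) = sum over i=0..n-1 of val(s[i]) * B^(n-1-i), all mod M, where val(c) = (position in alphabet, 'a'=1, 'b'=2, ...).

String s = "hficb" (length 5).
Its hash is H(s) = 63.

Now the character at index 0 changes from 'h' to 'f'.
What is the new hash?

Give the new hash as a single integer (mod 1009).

val('h') = 8, val('f') = 6
Position k = 0, exponent = n-1-k = 4
B^4 mod M = 13^4 mod 1009 = 309
Delta = (6 - 8) * 309 mod 1009 = 391
New hash = (63 + 391) mod 1009 = 454

Answer: 454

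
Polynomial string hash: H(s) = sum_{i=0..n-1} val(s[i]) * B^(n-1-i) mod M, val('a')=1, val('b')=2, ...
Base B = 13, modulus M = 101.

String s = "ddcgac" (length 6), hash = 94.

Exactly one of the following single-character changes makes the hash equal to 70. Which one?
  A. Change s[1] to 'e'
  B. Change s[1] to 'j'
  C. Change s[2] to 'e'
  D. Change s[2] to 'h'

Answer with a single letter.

Answer: D

Derivation:
Option A: s[1]='d'->'e', delta=(5-4)*13^4 mod 101 = 79, hash=94+79 mod 101 = 72
Option B: s[1]='d'->'j', delta=(10-4)*13^4 mod 101 = 70, hash=94+70 mod 101 = 63
Option C: s[2]='c'->'e', delta=(5-3)*13^3 mod 101 = 51, hash=94+51 mod 101 = 44
Option D: s[2]='c'->'h', delta=(8-3)*13^3 mod 101 = 77, hash=94+77 mod 101 = 70 <-- target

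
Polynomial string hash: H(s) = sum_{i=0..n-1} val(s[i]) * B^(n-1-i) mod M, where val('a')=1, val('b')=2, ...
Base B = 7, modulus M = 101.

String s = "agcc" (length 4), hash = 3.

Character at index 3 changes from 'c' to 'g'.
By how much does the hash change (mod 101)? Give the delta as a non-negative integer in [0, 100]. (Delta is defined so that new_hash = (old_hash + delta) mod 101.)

Answer: 4

Derivation:
Delta formula: (val(new) - val(old)) * B^(n-1-k) mod M
  val('g') - val('c') = 7 - 3 = 4
  B^(n-1-k) = 7^0 mod 101 = 1
  Delta = 4 * 1 mod 101 = 4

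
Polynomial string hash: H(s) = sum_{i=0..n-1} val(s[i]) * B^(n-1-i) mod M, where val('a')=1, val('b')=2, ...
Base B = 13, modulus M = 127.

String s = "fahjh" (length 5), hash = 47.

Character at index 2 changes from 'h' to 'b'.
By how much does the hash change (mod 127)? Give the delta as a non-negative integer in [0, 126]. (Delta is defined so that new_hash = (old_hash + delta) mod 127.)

Answer: 2

Derivation:
Delta formula: (val(new) - val(old)) * B^(n-1-k) mod M
  val('b') - val('h') = 2 - 8 = -6
  B^(n-1-k) = 13^2 mod 127 = 42
  Delta = -6 * 42 mod 127 = 2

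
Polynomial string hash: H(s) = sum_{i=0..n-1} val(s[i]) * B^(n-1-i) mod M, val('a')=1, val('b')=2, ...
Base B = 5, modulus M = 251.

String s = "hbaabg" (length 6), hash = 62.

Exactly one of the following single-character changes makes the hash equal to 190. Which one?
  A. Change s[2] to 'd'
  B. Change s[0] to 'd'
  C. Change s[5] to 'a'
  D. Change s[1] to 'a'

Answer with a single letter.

Answer: D

Derivation:
Option A: s[2]='a'->'d', delta=(4-1)*5^3 mod 251 = 124, hash=62+124 mod 251 = 186
Option B: s[0]='h'->'d', delta=(4-8)*5^5 mod 251 = 50, hash=62+50 mod 251 = 112
Option C: s[5]='g'->'a', delta=(1-7)*5^0 mod 251 = 245, hash=62+245 mod 251 = 56
Option D: s[1]='b'->'a', delta=(1-2)*5^4 mod 251 = 128, hash=62+128 mod 251 = 190 <-- target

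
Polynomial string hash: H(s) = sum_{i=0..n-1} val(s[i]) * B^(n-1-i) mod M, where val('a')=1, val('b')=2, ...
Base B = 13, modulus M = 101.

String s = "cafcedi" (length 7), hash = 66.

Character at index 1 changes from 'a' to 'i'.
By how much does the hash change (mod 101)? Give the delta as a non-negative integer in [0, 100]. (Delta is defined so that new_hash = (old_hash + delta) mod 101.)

Answer: 35

Derivation:
Delta formula: (val(new) - val(old)) * B^(n-1-k) mod M
  val('i') - val('a') = 9 - 1 = 8
  B^(n-1-k) = 13^5 mod 101 = 17
  Delta = 8 * 17 mod 101 = 35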